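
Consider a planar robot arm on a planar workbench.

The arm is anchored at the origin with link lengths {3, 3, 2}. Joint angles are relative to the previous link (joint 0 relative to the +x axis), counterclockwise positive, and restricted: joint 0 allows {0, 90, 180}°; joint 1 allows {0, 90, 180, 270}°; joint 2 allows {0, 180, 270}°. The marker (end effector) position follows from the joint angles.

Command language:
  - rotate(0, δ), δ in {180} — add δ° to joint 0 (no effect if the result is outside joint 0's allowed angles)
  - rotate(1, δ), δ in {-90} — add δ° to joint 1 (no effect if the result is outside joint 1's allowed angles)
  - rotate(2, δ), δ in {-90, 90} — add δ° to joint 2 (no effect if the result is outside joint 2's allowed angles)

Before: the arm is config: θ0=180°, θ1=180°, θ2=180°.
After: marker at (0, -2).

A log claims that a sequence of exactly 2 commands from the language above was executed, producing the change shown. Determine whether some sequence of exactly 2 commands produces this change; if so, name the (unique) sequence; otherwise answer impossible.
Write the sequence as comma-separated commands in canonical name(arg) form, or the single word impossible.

key: running rotate(2, 90) before rotate(2, -90) would end elsewhere — order is forced
initial: config: θ0=180°, θ1=180°, θ2=180°
[1] after rotate(2, -90): config: θ0=180°, θ1=180°, θ2=180°
[2] after rotate(2, 90): config: θ0=180°, θ1=180°, θ2=270°
all 16 alternatives checked — unique.

rotate(2, -90), rotate(2, 90)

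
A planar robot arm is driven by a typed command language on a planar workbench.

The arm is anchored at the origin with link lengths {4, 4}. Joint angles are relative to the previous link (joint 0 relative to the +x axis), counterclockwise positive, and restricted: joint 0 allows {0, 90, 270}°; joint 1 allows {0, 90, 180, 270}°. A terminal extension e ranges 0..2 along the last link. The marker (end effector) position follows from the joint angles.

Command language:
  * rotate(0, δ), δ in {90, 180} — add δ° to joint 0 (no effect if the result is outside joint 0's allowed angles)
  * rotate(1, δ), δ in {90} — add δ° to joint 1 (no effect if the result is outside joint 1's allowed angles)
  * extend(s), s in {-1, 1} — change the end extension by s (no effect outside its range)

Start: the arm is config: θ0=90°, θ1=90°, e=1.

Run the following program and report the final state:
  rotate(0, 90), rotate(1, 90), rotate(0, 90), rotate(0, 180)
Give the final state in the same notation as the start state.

from: config: θ0=90°, θ1=90°, e=1
step 1 (rotate(0, 90)): config: θ0=90°, θ1=90°, e=1
step 2 (rotate(1, 90)): config: θ0=90°, θ1=180°, e=1
step 3 (rotate(0, 90)): config: θ0=90°, θ1=180°, e=1
step 4 (rotate(0, 180)): config: θ0=270°, θ1=180°, e=1

config: θ0=270°, θ1=180°, e=1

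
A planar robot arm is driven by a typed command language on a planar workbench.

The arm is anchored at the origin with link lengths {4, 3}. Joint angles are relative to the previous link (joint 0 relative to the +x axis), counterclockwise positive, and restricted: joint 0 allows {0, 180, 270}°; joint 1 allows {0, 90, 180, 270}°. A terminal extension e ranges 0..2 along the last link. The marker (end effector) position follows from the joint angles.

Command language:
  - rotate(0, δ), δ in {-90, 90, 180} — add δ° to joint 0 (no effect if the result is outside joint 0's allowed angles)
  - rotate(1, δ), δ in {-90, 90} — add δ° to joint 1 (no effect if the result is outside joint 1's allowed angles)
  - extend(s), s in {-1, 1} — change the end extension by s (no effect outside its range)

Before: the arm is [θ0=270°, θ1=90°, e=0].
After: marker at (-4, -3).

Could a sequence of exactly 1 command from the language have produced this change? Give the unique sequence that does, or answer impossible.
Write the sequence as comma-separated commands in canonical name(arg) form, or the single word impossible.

rotate(0, -90)

t0: [θ0=270°, θ1=90°, e=0]
[1] after rotate(0, -90): [θ0=180°, θ1=90°, e=0]
all 7 alternatives checked — unique.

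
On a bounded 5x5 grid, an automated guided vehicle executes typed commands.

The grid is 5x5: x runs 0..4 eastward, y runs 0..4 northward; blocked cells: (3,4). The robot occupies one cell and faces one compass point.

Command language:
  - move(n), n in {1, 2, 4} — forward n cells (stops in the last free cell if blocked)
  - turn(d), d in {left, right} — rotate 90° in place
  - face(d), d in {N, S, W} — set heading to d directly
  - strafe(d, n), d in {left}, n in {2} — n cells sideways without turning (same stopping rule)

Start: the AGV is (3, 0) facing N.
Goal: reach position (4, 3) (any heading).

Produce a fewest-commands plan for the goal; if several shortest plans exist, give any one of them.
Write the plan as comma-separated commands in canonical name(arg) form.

start: (3, 0) facing N
step 1 (move(4)): (3, 3) facing N
step 2 (face(S)): (3, 3) facing S
step 3 (strafe(left, 2)): (4, 3) facing S
minimal: 3 command(s), checked below 3.

move(4), face(S), strafe(left, 2)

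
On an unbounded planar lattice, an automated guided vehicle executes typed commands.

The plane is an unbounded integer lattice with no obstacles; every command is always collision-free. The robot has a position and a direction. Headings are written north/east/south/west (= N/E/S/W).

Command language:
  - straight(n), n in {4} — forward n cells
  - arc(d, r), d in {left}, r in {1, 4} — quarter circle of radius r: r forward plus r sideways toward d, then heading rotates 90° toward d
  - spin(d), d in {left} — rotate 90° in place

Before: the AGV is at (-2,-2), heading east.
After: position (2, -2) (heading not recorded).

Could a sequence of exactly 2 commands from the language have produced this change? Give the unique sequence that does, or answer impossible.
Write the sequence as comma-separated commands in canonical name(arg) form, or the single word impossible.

key: order matters: swapping straight(4) and spin(left) lands elsewhere
from: at (-2,-2), heading east
1. straight(4) → at (2,-2), heading east
2. spin(left) → at (2,-2), heading north
all 16 alternatives checked — unique.

straight(4), spin(left)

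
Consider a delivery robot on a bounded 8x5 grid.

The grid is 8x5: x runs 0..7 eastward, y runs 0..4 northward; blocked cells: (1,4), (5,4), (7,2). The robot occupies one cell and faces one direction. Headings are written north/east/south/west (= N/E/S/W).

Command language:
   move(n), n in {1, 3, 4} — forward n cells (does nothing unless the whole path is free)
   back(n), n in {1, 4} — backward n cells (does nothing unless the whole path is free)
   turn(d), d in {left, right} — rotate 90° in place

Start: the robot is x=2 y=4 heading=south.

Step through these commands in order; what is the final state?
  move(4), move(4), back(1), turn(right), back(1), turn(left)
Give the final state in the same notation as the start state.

x=3 y=1 heading=south

start: x=2 y=4 heading=south
t=1 move(4) ⇒ x=2 y=0 heading=south
t=2 move(4) ⇒ x=2 y=0 heading=south
t=3 back(1) ⇒ x=2 y=1 heading=south
t=4 turn(right) ⇒ x=2 y=1 heading=west
t=5 back(1) ⇒ x=3 y=1 heading=west
t=6 turn(left) ⇒ x=3 y=1 heading=south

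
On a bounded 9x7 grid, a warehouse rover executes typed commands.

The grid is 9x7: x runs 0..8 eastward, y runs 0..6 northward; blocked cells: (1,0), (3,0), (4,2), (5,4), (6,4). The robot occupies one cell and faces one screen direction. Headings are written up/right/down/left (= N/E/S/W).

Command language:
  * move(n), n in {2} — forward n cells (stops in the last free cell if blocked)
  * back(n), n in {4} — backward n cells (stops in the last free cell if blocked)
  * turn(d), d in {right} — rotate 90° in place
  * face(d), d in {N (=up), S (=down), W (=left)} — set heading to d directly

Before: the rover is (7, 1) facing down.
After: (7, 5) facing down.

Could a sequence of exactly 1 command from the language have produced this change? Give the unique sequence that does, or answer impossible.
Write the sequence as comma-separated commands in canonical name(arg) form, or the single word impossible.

key: heading stays S — the single command does not turn
initial: (7, 1) facing down
[1] after back(4): (7, 5) facing down
no rival 1-sequence matches.

back(4)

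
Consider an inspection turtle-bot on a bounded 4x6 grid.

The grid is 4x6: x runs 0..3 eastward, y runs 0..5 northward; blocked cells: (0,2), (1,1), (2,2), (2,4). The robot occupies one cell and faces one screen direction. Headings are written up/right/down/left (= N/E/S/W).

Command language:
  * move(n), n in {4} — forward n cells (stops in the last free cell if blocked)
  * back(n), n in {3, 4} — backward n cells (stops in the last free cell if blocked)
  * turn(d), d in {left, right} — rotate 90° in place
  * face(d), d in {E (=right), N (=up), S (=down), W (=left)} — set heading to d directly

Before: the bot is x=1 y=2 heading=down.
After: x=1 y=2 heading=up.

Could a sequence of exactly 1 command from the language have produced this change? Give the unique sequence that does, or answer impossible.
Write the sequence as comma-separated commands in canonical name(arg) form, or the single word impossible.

face(N)

key: parked at (1,2) the whole time — nothing moves the robot
start: x=1 y=2 heading=down
[1] after face(N): x=1 y=2 heading=up
no rival 1-sequence matches.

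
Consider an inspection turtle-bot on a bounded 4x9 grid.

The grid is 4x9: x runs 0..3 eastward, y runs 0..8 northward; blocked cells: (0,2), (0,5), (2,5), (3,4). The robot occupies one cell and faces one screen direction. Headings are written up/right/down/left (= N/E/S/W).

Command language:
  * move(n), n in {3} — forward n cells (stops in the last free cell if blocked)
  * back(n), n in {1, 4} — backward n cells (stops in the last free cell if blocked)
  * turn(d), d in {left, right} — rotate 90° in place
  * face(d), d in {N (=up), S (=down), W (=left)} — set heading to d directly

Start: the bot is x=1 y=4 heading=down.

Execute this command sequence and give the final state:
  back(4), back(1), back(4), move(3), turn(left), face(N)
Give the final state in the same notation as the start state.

x=1 y=5 heading=up

from: x=1 y=4 heading=down
[1] after back(4): x=1 y=8 heading=down
[2] after back(1): x=1 y=8 heading=down
[3] after back(4): x=1 y=8 heading=down
[4] after move(3): x=1 y=5 heading=down
[5] after turn(left): x=1 y=5 heading=right
[6] after face(N): x=1 y=5 heading=up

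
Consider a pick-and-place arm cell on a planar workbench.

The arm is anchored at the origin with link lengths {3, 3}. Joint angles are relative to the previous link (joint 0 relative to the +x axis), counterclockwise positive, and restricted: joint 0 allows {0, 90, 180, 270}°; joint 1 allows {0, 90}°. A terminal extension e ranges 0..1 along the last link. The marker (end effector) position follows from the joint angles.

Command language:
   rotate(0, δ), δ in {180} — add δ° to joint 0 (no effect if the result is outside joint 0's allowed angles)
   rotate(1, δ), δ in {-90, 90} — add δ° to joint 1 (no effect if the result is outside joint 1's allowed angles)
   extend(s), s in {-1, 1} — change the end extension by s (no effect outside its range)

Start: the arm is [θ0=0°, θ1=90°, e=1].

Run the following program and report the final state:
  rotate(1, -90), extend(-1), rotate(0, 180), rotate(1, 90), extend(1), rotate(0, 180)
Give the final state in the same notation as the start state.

initial: [θ0=0°, θ1=90°, e=1]
step 1 (rotate(1, -90)): [θ0=0°, θ1=0°, e=1]
step 2 (extend(-1)): [θ0=0°, θ1=0°, e=0]
step 3 (rotate(0, 180)): [θ0=180°, θ1=0°, e=0]
step 4 (rotate(1, 90)): [θ0=180°, θ1=90°, e=0]
step 5 (extend(1)): [θ0=180°, θ1=90°, e=1]
step 6 (rotate(0, 180)): [θ0=0°, θ1=90°, e=1]

[θ0=0°, θ1=90°, e=1]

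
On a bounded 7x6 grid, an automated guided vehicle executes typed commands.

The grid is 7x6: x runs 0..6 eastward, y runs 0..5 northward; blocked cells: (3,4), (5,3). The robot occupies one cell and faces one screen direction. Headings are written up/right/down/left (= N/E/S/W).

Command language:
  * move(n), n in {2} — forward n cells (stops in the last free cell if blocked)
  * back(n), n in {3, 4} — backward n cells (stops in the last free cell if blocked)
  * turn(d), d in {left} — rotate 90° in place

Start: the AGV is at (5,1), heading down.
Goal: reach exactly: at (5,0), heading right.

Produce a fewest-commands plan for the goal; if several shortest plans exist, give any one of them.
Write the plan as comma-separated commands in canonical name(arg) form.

begin: at (5,1), heading down
t=1 move(2) ⇒ at (5,0), heading down
t=2 turn(left) ⇒ at (5,0), heading right
nothing shorter than 2 reaches the goal.

move(2), turn(left)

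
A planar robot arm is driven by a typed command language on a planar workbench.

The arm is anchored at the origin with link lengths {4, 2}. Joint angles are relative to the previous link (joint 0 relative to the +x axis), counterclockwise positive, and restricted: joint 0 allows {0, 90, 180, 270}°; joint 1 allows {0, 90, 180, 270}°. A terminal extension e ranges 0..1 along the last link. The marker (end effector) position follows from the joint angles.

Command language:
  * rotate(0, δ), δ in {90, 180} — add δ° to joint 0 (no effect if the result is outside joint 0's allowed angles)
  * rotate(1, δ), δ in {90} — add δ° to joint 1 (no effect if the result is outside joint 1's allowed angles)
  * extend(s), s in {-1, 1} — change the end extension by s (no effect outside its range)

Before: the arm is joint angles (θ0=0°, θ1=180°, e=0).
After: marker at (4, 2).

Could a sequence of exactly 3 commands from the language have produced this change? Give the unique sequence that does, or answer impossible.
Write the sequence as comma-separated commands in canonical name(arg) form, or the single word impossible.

rotate(1, 90), rotate(1, 90), rotate(1, 90)

t0: joint angles (θ0=0°, θ1=180°, e=0)
[1] after rotate(1, 90): joint angles (θ0=0°, θ1=270°, e=0)
[2] after rotate(1, 90): joint angles (θ0=0°, θ1=0°, e=0)
[3] after rotate(1, 90): joint angles (θ0=0°, θ1=90°, e=0)
all 125 alternatives checked — unique.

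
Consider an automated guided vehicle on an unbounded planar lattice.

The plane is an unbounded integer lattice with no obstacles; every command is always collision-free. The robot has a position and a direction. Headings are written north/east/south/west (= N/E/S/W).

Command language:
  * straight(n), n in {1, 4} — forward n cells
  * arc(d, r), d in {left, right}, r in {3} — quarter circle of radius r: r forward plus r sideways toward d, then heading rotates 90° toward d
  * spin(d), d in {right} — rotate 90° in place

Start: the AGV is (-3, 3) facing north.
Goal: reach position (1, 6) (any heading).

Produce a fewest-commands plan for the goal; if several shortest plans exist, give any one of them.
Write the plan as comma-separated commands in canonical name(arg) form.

arc(right, 3), straight(1)

start: (-3, 3) facing north
step 1 (arc(right, 3)): (0, 6) facing east
step 2 (straight(1)): (1, 6) facing east
nothing shorter than 2 reaches the goal.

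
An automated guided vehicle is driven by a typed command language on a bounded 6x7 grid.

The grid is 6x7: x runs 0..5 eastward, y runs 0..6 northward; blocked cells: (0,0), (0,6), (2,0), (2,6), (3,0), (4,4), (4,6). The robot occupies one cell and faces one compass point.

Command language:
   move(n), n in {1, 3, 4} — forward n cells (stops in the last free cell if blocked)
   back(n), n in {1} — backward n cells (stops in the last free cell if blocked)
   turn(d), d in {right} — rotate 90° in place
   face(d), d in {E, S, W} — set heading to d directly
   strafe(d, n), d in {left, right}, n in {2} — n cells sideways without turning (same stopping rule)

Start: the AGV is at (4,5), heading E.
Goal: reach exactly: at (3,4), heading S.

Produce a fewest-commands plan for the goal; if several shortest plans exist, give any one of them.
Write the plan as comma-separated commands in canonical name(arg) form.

back(1), turn(right), move(1)

start: at (4,5), heading E
[1] after back(1): at (3,5), heading E
[2] after turn(right): at (3,5), heading S
[3] after move(1): at (3,4), heading S
no 2-step plan works, so 3 is optimal.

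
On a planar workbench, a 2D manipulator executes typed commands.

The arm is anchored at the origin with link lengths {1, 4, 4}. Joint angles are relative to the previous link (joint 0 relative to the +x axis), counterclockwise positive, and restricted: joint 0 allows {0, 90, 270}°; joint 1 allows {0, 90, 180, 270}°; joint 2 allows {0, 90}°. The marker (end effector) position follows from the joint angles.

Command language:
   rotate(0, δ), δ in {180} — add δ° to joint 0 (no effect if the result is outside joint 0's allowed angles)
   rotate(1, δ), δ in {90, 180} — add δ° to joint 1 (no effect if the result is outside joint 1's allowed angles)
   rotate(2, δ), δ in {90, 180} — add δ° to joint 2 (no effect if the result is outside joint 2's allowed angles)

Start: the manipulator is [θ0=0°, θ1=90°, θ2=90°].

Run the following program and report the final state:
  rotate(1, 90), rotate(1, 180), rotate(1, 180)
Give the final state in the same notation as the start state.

begin: [θ0=0°, θ1=90°, θ2=90°]
[1] after rotate(1, 90): [θ0=0°, θ1=180°, θ2=90°]
[2] after rotate(1, 180): [θ0=0°, θ1=0°, θ2=90°]
[3] after rotate(1, 180): [θ0=0°, θ1=180°, θ2=90°]

[θ0=0°, θ1=180°, θ2=90°]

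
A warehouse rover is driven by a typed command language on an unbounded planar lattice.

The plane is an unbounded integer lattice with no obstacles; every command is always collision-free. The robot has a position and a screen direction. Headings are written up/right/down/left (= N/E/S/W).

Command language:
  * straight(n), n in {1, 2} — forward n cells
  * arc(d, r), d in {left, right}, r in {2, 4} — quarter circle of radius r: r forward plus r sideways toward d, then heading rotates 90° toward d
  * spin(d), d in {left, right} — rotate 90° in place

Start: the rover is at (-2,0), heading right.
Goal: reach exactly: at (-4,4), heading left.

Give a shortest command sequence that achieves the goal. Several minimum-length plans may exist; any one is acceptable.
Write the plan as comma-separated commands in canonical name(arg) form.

initial: at (-2,0), heading right
step 1 (arc(left, 2)): at (0,2), heading up
step 2 (arc(left, 2)): at (-2,4), heading left
step 3 (straight(2)): at (-4,4), heading left
minimal: 3 command(s), checked below 3.

arc(left, 2), arc(left, 2), straight(2)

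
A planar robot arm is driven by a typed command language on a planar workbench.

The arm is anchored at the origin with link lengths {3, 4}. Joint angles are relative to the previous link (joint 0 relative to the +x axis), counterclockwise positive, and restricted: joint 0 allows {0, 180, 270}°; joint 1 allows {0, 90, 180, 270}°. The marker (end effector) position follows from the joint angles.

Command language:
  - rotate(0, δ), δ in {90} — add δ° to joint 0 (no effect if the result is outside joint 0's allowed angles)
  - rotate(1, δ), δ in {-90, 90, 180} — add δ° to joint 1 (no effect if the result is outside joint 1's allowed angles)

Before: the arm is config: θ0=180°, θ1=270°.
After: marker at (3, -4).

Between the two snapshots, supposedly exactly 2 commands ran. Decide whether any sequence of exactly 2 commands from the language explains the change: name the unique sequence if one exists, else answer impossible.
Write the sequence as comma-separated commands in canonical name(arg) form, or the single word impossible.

initial: config: θ0=180°, θ1=270°
[1] after rotate(0, 90): config: θ0=270°, θ1=270°
[2] after rotate(0, 90): config: θ0=0°, θ1=270°
no rival 2-sequence matches.

rotate(0, 90), rotate(0, 90)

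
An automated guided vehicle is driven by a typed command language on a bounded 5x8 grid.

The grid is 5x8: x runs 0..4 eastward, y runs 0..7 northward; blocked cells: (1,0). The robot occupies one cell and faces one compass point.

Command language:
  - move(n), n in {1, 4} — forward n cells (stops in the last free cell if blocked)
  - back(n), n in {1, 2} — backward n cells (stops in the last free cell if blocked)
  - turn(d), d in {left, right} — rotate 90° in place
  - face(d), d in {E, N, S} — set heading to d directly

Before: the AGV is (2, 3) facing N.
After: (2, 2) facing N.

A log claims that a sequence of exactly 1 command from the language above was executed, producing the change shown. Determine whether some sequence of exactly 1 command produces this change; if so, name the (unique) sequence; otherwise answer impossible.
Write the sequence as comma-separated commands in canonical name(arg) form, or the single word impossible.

key: heading stays N — the single command does not turn
start: (2, 3) facing N
step 1 (back(1)): (2, 2) facing N
no rival 1-sequence matches.

back(1)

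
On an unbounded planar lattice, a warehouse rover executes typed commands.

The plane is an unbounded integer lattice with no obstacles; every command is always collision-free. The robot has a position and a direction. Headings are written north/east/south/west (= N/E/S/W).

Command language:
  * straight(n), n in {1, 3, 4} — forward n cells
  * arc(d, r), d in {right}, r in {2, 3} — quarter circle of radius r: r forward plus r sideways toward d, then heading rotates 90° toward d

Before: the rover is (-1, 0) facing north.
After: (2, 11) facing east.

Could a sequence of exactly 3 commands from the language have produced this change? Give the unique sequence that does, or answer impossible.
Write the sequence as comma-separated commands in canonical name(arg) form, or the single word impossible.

straight(4), straight(4), arc(right, 3)

key: position moved to (2,11) AND the heading swung to E — translation plus rotation needed
t0: (-1, 0) facing north
step 1 (straight(4)): (-1, 4) facing north
step 2 (straight(4)): (-1, 8) facing north
step 3 (arc(right, 3)): (2, 11) facing east
no other 3-command option fits: unique.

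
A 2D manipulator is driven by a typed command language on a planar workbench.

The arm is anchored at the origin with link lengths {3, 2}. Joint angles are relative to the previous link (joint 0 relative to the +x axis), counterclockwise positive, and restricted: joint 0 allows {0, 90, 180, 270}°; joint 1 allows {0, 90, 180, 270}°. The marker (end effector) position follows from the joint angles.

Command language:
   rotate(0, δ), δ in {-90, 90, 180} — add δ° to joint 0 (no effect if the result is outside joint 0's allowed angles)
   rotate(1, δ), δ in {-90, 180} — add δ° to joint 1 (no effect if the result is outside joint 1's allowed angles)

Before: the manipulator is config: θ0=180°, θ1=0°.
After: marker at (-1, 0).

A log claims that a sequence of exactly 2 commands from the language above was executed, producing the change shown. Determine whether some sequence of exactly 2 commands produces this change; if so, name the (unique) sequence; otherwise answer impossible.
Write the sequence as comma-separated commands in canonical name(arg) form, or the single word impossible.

rotate(1, -90), rotate(1, -90)

start: config: θ0=180°, θ1=0°
step 1 (rotate(1, -90)): config: θ0=180°, θ1=270°
step 2 (rotate(1, -90)): config: θ0=180°, θ1=180°
no other 2-command option fits: unique.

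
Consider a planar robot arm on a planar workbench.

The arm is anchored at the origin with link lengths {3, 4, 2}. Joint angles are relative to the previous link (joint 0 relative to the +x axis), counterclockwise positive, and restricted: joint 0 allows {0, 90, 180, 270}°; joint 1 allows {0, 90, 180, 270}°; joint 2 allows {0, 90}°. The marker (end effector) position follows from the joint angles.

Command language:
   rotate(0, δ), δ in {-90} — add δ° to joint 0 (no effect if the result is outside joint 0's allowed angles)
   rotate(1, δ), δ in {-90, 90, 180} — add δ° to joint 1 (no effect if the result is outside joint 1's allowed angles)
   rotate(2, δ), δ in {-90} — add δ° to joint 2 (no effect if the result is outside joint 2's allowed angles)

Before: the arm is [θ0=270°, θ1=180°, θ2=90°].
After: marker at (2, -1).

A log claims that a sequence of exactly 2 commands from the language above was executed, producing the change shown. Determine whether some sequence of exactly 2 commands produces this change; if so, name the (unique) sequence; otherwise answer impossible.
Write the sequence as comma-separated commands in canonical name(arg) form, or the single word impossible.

from: [θ0=270°, θ1=180°, θ2=90°]
1. rotate(0, -90) → [θ0=180°, θ1=180°, θ2=90°]
2. rotate(0, -90) → [θ0=90°, θ1=180°, θ2=90°]
uniquely the one of 25 2-step routes that fits.

rotate(0, -90), rotate(0, -90)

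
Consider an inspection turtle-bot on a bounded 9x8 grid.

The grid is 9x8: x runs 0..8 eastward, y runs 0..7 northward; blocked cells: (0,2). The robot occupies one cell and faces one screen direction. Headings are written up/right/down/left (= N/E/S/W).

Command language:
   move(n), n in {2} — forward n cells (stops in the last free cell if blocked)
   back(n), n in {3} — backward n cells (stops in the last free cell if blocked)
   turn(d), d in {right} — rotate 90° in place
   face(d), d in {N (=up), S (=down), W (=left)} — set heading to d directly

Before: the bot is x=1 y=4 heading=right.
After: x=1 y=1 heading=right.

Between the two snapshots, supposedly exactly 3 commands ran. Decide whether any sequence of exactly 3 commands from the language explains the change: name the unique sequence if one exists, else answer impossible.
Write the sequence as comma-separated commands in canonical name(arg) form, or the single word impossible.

face(N), back(3), turn(right)

key: still facing E at the end — net rotation zero over 3 steps
start: x=1 y=4 heading=right
1. face(N) → x=1 y=4 heading=up
2. back(3) → x=1 y=1 heading=up
3. turn(right) → x=1 y=1 heading=right
uniquely the one of 216 3-step routes that fits.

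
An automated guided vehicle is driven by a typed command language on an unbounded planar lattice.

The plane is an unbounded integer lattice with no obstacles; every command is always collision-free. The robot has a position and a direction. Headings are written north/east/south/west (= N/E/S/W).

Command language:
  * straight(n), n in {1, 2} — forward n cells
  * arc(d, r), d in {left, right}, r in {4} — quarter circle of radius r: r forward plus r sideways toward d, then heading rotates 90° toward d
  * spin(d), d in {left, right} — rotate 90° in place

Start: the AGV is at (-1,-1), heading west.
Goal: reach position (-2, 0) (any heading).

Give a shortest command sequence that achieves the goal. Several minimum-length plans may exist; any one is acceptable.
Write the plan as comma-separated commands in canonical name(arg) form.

from: at (-1,-1), heading west
[1] after straight(1): at (-2,-1), heading west
[2] after spin(right): at (-2,-1), heading north
[3] after straight(1): at (-2,0), heading north
shorter routes all fall short; 3 is best.

straight(1), spin(right), straight(1)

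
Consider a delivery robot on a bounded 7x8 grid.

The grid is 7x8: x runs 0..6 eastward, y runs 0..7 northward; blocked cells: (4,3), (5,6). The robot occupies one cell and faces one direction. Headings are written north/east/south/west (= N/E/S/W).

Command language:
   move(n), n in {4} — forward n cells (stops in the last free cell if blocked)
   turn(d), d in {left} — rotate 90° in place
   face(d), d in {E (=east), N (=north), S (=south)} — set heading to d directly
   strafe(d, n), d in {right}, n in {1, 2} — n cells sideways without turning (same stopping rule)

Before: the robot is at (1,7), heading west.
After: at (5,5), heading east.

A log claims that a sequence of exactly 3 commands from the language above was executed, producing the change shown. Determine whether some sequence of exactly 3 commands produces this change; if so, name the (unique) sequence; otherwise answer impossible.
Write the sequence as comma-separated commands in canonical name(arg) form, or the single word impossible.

face(E), strafe(right, 2), move(4)

key: order matters: swapping face(E) and move(4) lands elsewhere
initial: at (1,7), heading west
[1] after face(E): at (1,7), heading east
[2] after strafe(right, 2): at (1,5), heading east
[3] after move(4): at (5,5), heading east
no rival 3-sequence matches.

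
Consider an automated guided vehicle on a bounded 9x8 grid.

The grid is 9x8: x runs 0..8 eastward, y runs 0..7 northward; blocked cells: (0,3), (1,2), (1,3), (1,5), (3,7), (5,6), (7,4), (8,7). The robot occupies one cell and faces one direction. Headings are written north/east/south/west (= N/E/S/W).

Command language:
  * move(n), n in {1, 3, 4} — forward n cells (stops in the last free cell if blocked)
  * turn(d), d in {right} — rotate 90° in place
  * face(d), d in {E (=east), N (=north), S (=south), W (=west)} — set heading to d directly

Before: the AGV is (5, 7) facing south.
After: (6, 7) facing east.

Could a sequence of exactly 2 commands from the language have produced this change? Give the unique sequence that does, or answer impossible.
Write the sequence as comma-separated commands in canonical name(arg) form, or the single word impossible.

key: position moved to (6,7) AND the heading swung to E — translation plus rotation needed
begin: (5, 7) facing south
[1] after face(E): (5, 7) facing east
[2] after move(1): (6, 7) facing east
no other 2-command option fits: unique.

face(E), move(1)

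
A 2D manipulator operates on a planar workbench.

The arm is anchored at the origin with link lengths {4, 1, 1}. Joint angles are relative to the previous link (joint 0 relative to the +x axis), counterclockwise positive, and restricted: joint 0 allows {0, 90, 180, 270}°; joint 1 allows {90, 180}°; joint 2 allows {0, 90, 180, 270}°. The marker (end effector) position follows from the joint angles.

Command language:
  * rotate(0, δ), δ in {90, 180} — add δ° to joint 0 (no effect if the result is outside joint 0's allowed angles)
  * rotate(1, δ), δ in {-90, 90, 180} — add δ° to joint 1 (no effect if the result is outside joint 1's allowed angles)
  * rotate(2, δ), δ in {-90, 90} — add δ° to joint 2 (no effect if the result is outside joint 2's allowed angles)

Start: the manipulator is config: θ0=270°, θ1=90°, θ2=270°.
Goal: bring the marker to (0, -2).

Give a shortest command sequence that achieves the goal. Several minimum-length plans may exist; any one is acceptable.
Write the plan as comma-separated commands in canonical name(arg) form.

rotate(1, 90), rotate(2, 90)

from: config: θ0=270°, θ1=90°, θ2=270°
1. rotate(1, 90) → config: θ0=270°, θ1=180°, θ2=270°
2. rotate(2, 90) → config: θ0=270°, θ1=180°, θ2=0°
minimal: 2 command(s), checked below 2.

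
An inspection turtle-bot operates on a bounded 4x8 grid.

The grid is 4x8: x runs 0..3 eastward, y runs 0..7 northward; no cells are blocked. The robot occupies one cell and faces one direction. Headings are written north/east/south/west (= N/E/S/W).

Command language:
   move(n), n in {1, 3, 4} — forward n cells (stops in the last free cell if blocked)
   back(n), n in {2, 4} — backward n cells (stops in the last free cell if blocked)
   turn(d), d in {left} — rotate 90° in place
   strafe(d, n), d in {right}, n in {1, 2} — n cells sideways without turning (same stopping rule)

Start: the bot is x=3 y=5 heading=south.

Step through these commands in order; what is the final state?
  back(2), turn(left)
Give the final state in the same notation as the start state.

x=3 y=7 heading=east

begin: x=3 y=5 heading=south
[1] after back(2): x=3 y=7 heading=south
[2] after turn(left): x=3 y=7 heading=east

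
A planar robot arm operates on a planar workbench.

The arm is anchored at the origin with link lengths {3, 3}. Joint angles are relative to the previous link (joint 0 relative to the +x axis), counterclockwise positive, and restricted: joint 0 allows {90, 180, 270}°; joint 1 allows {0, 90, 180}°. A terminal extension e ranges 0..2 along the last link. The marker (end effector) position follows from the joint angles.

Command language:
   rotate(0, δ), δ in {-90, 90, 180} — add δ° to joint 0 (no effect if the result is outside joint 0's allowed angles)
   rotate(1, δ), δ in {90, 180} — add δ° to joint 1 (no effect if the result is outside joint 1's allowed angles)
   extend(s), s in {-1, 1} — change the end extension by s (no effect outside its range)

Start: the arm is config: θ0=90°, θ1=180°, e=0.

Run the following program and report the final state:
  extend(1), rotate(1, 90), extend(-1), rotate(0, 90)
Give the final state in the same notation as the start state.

from: config: θ0=90°, θ1=180°, e=0
t=1 extend(1) ⇒ config: θ0=90°, θ1=180°, e=1
t=2 rotate(1, 90) ⇒ config: θ0=90°, θ1=180°, e=1
t=3 extend(-1) ⇒ config: θ0=90°, θ1=180°, e=0
t=4 rotate(0, 90) ⇒ config: θ0=180°, θ1=180°, e=0

config: θ0=180°, θ1=180°, e=0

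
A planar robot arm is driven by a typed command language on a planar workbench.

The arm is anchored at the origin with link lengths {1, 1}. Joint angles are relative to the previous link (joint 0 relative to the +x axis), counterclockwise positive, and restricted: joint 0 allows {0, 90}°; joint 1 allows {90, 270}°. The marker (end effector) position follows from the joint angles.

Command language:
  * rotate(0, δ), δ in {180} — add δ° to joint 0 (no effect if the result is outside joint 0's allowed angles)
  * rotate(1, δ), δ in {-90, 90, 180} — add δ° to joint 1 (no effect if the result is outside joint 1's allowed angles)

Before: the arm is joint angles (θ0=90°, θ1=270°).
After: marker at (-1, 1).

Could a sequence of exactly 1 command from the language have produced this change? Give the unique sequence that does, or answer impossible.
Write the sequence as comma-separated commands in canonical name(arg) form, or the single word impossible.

from: joint angles (θ0=90°, θ1=270°)
1. rotate(1, 180) → joint angles (θ0=90°, θ1=90°)
uniquely the one of 4 1-step routes that fits.

rotate(1, 180)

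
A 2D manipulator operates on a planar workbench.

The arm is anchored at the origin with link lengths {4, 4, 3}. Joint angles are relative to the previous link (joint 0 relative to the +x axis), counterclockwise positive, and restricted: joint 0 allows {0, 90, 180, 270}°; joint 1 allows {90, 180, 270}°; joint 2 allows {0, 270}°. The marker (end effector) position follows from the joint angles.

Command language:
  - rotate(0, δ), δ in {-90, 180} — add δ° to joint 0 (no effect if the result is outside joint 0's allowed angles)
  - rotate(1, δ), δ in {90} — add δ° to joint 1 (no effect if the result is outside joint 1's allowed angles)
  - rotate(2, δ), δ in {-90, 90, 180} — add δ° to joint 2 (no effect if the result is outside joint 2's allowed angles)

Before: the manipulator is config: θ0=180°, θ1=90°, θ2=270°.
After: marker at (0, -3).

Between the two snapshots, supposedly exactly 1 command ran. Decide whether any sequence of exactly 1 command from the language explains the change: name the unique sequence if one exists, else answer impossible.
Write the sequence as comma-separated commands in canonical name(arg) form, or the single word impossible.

start: config: θ0=180°, θ1=90°, θ2=270°
1. rotate(1, 90) → config: θ0=180°, θ1=180°, θ2=270°
no other 1-command option fits: unique.

rotate(1, 90)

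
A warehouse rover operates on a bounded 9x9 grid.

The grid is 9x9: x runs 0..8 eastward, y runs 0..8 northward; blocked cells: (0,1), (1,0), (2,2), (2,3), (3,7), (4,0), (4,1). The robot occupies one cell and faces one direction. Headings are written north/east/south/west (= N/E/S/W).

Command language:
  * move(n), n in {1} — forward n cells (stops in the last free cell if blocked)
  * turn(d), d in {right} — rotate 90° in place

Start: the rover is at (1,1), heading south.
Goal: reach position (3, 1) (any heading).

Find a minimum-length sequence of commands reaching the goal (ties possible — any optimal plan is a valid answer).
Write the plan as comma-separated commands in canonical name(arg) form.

from: at (1,1), heading south
t=1 turn(right) ⇒ at (1,1), heading west
t=2 turn(right) ⇒ at (1,1), heading north
t=3 turn(right) ⇒ at (1,1), heading east
t=4 move(1) ⇒ at (2,1), heading east
t=5 move(1) ⇒ at (3,1), heading east
minimal: 5 command(s), checked below 5.

turn(right), turn(right), turn(right), move(1), move(1)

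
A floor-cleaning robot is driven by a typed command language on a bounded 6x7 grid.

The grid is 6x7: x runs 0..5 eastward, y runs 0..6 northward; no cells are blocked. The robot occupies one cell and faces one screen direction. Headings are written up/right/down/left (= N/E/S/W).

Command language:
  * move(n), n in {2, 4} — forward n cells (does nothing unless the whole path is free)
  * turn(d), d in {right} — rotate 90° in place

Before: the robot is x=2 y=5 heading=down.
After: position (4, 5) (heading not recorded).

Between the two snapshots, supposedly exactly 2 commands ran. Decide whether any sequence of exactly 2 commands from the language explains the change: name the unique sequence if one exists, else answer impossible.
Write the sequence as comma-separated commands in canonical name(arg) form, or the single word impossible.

impossible

all 9 sequences checked — none match.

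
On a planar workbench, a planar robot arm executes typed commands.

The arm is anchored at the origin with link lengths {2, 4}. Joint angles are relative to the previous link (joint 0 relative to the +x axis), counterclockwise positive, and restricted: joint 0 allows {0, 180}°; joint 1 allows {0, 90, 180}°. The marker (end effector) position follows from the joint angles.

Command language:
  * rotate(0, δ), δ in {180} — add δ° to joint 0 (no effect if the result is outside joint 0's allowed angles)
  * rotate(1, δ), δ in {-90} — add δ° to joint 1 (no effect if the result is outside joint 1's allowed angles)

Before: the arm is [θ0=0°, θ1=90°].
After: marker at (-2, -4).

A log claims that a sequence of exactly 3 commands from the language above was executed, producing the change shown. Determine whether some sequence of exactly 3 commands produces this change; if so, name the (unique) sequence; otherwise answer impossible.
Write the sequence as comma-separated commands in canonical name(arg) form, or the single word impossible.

begin: [θ0=0°, θ1=90°]
step 1 (rotate(0, 180)): [θ0=180°, θ1=90°]
step 2 (rotate(0, 180)): [θ0=0°, θ1=90°]
step 3 (rotate(0, 180)): [θ0=180°, θ1=90°]
no other 3-command option fits: unique.

rotate(0, 180), rotate(0, 180), rotate(0, 180)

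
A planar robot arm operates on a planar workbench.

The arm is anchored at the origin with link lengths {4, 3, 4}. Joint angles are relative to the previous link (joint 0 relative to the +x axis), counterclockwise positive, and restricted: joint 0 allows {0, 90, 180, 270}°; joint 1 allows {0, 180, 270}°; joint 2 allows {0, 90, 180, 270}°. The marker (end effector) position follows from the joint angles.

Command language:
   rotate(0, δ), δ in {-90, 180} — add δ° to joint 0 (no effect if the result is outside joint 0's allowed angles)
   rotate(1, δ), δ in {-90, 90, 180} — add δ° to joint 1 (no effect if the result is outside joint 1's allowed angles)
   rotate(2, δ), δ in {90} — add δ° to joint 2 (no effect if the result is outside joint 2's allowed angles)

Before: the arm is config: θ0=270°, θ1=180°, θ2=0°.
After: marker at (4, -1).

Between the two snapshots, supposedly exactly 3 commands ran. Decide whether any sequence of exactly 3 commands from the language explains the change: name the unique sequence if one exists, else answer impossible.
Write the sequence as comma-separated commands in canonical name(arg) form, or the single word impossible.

rotate(2, 90), rotate(2, 90), rotate(2, 90)

from: config: θ0=270°, θ1=180°, θ2=0°
t=1 rotate(2, 90) ⇒ config: θ0=270°, θ1=180°, θ2=90°
t=2 rotate(2, 90) ⇒ config: θ0=270°, θ1=180°, θ2=180°
t=3 rotate(2, 90) ⇒ config: θ0=270°, θ1=180°, θ2=270°
all 216 alternatives checked — unique.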